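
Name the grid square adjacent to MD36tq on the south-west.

Longitude subsquare t = 19; −1 → 18 = s.
Latitude subsquare q = 16; −1 → 15 = p.

MD36sp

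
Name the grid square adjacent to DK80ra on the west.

Longitude subsquare r = 17; −1 → 16 = q.
The latitude characters are unchanged.

DK80qa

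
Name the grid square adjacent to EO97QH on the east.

Longitude subsquare q = 16; +1 → 17 = r.
The latitude characters are unchanged.

EO97rh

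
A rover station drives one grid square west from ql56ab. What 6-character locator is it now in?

QL46xb

Longitude subsquare a = 0; −1 → -1, wraps to 23 = x, carry into square.
Longitude square 5; −1 → 4.
The latitude characters are unchanged.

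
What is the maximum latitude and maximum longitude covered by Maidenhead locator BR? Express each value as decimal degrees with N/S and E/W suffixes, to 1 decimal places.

90.0° N, 140.0° W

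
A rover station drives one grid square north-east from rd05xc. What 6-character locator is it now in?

Longitude subsquare x = 23; +1 → 24, wraps to 0 = a, carry into square.
Longitude square 0; +1 → 1.
Latitude subsquare c = 2; +1 → 3 = d.

RD15ad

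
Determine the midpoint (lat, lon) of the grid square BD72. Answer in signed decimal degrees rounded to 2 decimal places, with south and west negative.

-57.50, -145.00

Field B=1, D=3: +1·20° lon, +3·10° lat → SW at lon -160°, lat -60°.
Square 7, 2: +7·2° lon, +2·1° lat → SW at lon -146°, lat -58°.
Cell spans 2° lon × 1° lat. Centre is SW corner plus half of each.
latitude -57.50, longitude -145.00.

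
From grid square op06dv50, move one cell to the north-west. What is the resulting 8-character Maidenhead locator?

OP06dv41

Longitude extended square 5; −1 → 4.
Latitude extended square 0; +1 → 1.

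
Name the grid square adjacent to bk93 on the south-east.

CK02

Longitude square 9; +1 → 10, wraps to 0, carry into field.
Longitude field B = 1; +1 → 2 = C.
Latitude square 3; −1 → 2.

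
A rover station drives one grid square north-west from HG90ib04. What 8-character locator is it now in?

Longitude extended square 0; −1 → -1, wraps to 9, carry into subsquare.
Longitude subsquare i = 8; −1 → 7 = h.
Latitude extended square 4; +1 → 5.

HG90hb95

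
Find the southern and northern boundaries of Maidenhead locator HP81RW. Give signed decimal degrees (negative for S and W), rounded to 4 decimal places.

61.9167, 61.9583

Field H=7, P=15: +7·20° lon, +15·10° lat → SW at lon -40°, lat 60°.
Square 8, 1: +8·2° lon, +1·1° lat → SW at lon -24°, lat 61°.
Subsquare r=17, w=22: +17·0.0833333° lon, +22·0.0416667° lat → SW at lon -22.5833°, lat 61.9167°.
Cell spans 0.0833333° lon × 0.0416667° lat.
south 61.9167, north 61.9583.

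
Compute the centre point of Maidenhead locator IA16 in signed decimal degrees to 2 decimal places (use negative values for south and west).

Field I=8, A=0: +8·20° lon, +0·10° lat → SW at lon -20°, lat -90°.
Square 1, 6: +1·2° lon, +6·1° lat → SW at lon -18°, lat -84°.
Cell spans 2° lon × 1° lat. Centre is SW corner plus half of each.
latitude -83.50, longitude -17.00.

-83.50, -17.00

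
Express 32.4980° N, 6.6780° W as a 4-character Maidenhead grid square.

Offset from 180°W / 90°S: lon 173.32°, lat 122.50°.
Field: lon ⌊173.32/20⌋ = 8 → I; lat ⌊122.50/10⌋ = 12 → M.
Square: lon ⌊13.32/2⌋ = 6; lat ⌊2.50/1⌋ = 2.

IM62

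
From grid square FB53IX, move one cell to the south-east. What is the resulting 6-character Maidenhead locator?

FB53jw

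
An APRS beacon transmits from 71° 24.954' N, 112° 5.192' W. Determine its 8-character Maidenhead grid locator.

DQ31wj99

Add 180° to longitude and 90° to latitude: 67.91347, 161.41590.
Field: 67.91347/20 → 3 → D, 161.41590/10 → 16 → Q; chars DQ.
Square: 7.91347/2 → 3, 1.41590/1 → 1; chars 31.
Subsquare: 1.91347/0.0833333 → 22 → w, 0.41590/0.0416667 → 9 → j; chars wj.
Extended square: 0.08013/0.00833333 → 9, 0.04090/0.00416667 → 9; chars 99.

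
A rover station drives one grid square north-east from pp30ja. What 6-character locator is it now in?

Longitude subsquare j = 9; +1 → 10 = k.
Latitude subsquare a = 0; +1 → 1 = b.

PP30kb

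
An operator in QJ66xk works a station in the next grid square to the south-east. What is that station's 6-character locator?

Longitude subsquare x = 23; +1 → 24, wraps to 0 = a, carry into square.
Longitude square 6; +1 → 7.
Latitude subsquare k = 10; −1 → 9 = j.

QJ76aj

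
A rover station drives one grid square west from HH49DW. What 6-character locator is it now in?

HH49cw

Longitude subsquare d = 3; −1 → 2 = c.
The latitude characters are unchanged.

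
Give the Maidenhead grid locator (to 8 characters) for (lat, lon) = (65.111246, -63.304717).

Add 180° to longitude and 90° to latitude: 116.69528, 155.11125.
Field: lon ⌊116.69528/20⌋ = 5 → F; lat ⌊155.11125/10⌋ = 15 → P.
Square: lon ⌊16.69528/2⌋ = 8; lat ⌊5.11125/1⌋ = 5.
Subsquare: lon ⌊0.69528/0.0833333⌋ = 8 → i; lat ⌊0.11125/0.0416667⌋ = 2 → c.
Extended square: lon ⌊0.02862/0.00833333⌋ = 3; lat ⌊0.02791/0.00416667⌋ = 6.

FP85ic36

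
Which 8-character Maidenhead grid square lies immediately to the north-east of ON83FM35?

ON83fm46

Longitude extended square 3; +1 → 4.
Latitude extended square 5; +1 → 6.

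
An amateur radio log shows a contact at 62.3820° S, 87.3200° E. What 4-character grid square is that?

NC37

Offset from 180°W / 90°S: lon 267.32°, lat 27.62°.
Field: lon ⌊267.32/20⌋ = 13 → N; lat ⌊27.62/10⌋ = 2 → C.
Square: lon ⌊7.32/2⌋ = 3; lat ⌊7.62/1⌋ = 7.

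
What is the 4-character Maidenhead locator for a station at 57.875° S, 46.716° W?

Add 180° to longitude and 90° to latitude: 133.28, 32.12.
Field: 133.28/20 → 6 → G, 32.12/10 → 3 → D; chars GD.
Square: 13.28/2 → 6, 2.12/1 → 2; chars 62.

GD62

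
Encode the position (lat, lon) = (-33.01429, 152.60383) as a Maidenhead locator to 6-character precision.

Offset from 180°W / 90°S: lon 332.6038°, lat 56.9857°.
Field: 332.6038/20 → 16 → Q, 56.9857/10 → 5 → F; chars QF.
Square: 12.6038/2 → 6, 6.9857/1 → 6; chars 66.
Subsquare: 0.6038/0.0833333 → 7 → h, 0.9857/0.0416667 → 23 → x; chars hx.

QF66hx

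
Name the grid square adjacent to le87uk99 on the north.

LE87ul90

Latitude extended square 9; +1 → 10, wraps to 0, carry into subsquare.
Latitude subsquare k = 10; +1 → 11 = l.
The longitude characters are unchanged.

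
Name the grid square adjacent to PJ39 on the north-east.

Longitude square 3; +1 → 4.
Latitude square 9; +1 → 10, wraps to 0, carry into field.
Latitude field J = 9; +1 → 10 = K.

PK40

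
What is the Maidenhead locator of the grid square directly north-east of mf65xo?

Longitude subsquare x = 23; +1 → 24, wraps to 0 = a, carry into square.
Longitude square 6; +1 → 7.
Latitude subsquare o = 14; +1 → 15 = p.

MF75ap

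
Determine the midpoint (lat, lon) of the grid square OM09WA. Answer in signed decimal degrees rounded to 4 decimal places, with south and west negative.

39.0208, 101.8750

Field O=14, M=12: +14·20° lon, +12·10° lat → SW at lon 100°, lat 30°.
Square 0, 9: +0·2° lon, +9·1° lat → SW at lon 100°, lat 39°.
Subsquare w=22, a=0: +22·0.0833333° lon, +0·0.0416667° lat → SW at lon 101.833°, lat 39°.
Cell spans 0.0833333° lon × 0.0416667° lat. Centre is SW corner plus half of each.
latitude 39.0208, longitude 101.8750.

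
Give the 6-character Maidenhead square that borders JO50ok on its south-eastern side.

JO50pj

Longitude subsquare o = 14; +1 → 15 = p.
Latitude subsquare k = 10; −1 → 9 = j.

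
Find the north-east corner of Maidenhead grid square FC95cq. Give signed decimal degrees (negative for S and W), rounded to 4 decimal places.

Field F=5, C=2: +5·20° lon, +2·10° lat → SW at lon -80°, lat -70°.
Square 9, 5: +9·2° lon, +5·1° lat → SW at lon -62°, lat -65°.
Subsquare c=2, q=16: +2·0.0833333° lon, +16·0.0416667° lat → SW at lon -61.8333°, lat -64.3333°.
Cell spans 0.0833333° lon × 0.0416667° lat. NE corner is SW corner plus one full cell.
latitude -64.2917, longitude -61.7500.

-64.2917, -61.7500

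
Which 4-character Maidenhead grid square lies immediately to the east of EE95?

FE05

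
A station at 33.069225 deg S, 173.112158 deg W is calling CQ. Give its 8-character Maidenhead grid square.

Add 180° to longitude and 90° to latitude: 6.88784, 56.93077.
Field (20°×10°, letters A–R): 6.88784/20 → 0 → A, 56.93077/10 → 5 → F; chars AF.
Square (2°×1°, digits 0–9): 6.88784/2 → 3, 6.93077/1 → 6; chars 36.
Subsquare (5′×2.5′, letters a–x): 0.88784/0.0833333 → 10 → k, 0.93077/0.0416667 → 22 → w; chars kw.
Extended square (30″×15″, digits 0–9): 0.05451/0.00833333 → 6, 0.01411/0.00416667 → 3; chars 63.

AF36kw63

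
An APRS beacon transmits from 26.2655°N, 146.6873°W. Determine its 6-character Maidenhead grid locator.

BL66pg

Offset from 180°W / 90°S: lon 33.3127°, lat 116.2655°.
Field (20°×10°, letters A–R): 33.3127/20 → 1 → B, 116.2655/10 → 11 → L; chars BL.
Square (2°×1°, digits 0–9): 13.3127/2 → 6, 6.2655/1 → 6; chars 66.
Subsquare (5′×2.5′, letters a–x): 1.3127/0.0833333 → 15 → p, 0.2655/0.0416667 → 6 → g; chars pg.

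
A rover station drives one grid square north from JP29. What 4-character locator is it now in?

Latitude square 9; +1 → 10, wraps to 0, carry into field.
Latitude field P = 15; +1 → 16 = Q.
The longitude characters are unchanged.

JQ20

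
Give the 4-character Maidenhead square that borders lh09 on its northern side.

LI00

Latitude square 9; +1 → 10, wraps to 0, carry into field.
Latitude field H = 7; +1 → 8 = I.
The longitude characters are unchanged.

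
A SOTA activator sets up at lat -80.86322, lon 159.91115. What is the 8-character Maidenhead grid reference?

Add 180° to longitude and 90° to latitude: 339.91115, 9.13678.
Field: 339.91115/20 → 16 → Q, 9.13678/10 → 0 → A; chars QA.
Square: 19.91115/2 → 9, 9.13678/1 → 9; chars 99.
Subsquare: 1.91115/0.0833333 → 22 → w, 0.13678/0.0416667 → 3 → d; chars wd.
Extended square: 0.07782/0.00833333 → 9, 0.01178/0.00416667 → 2; chars 92.

QA99wd92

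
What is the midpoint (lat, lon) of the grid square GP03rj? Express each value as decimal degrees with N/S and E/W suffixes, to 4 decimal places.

63.3958° N, 58.5417° W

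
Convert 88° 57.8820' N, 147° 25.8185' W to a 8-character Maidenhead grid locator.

Add 180° to longitude and 90° to latitude: 32.56969, 178.96470.
Field: 32.56969/20 → 1 → B, 178.96470/10 → 17 → R; chars BR.
Square: 12.56969/2 → 6, 8.96470/1 → 8; chars 68.
Subsquare: 0.56969/0.0833333 → 6 → g, 0.96470/0.0416667 → 23 → x; chars gx.
Extended square: 0.06969/0.00833333 → 8, 0.00637/0.00416667 → 1; chars 81.

BR68gx81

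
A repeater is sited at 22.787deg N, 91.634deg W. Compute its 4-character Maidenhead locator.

Shift to the Maidenhead origin (180°W, 90°S): lon 88.37, lat 112.79.
Field (20°×10°, letters A–R): lon ⌊88.37/20⌋ = 4 → E; lat ⌊112.79/10⌋ = 11 → L.
Square (2°×1°, digits 0–9): lon ⌊8.37/2⌋ = 4; lat ⌊2.79/1⌋ = 2.

EL42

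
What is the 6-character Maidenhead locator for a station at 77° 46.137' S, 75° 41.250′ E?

MB72uf

Shift to the Maidenhead origin (180°W, 90°S): lon 255.6875, lat 12.2310.
Field (20°×10°, letters A–R): 255.6875/20 → 12 → M, 12.2310/10 → 1 → B; chars MB.
Square (2°×1°, digits 0–9): 15.6875/2 → 7, 2.2310/1 → 2; chars 72.
Subsquare (5′×2.5′, letters a–x): 1.6875/0.0833333 → 20 → u, 0.2310/0.0416667 → 5 → f; chars uf.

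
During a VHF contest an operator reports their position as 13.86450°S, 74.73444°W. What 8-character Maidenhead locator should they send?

FH26pd12

Offset from 180°W / 90°S: lon 105.26556°, lat 76.13550°.
Field: 105.26556/20 → 5 → F, 76.13550/10 → 7 → H; chars FH.
Square: 5.26556/2 → 2, 6.13550/1 → 6; chars 26.
Subsquare: 1.26556/0.0833333 → 15 → p, 0.13550/0.0416667 → 3 → d; chars pd.
Extended square: 0.01556/0.00833333 → 1, 0.01050/0.00416667 → 2; chars 12.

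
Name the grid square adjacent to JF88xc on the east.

Longitude subsquare x = 23; +1 → 24, wraps to 0 = a, carry into square.
Longitude square 8; +1 → 9.
The latitude characters are unchanged.

JF98ac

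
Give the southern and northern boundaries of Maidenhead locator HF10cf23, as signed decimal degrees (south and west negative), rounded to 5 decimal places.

-39.77917, -39.77500

Field H=7, F=5: +7·20° lon, +5·10° lat → SW at lon -40°, lat -40°.
Square 1, 0: +1·2° lon, +0·1° lat → SW at lon -38°, lat -40°.
Subsquare c=2, f=5: +2·0.0833333° lon, +5·0.0416667° lat → SW at lon -37.8333°, lat -39.7917°.
Extended square 2, 3: +2·0.00833333° lon, +3·0.00416667° lat → SW at lon -37.8167°, lat -39.7792°.
Cell spans 0.00833333° lon × 0.00416667° lat.
south -39.77917, north -39.77500.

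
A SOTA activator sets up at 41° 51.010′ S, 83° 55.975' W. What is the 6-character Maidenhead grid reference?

Offset from 180°W / 90°S: lon 96.0671°, lat 48.1498°.
Field: 96.0671/20 → 4 → E, 48.1498/10 → 4 → E; chars EE.
Square: 16.0671/2 → 8, 8.1498/1 → 8; chars 88.
Subsquare: 0.0671/0.0833333 → 0 → a, 0.1498/0.0416667 → 3 → d; chars ad.

EE88ad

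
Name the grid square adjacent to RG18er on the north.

RG18es

Latitude subsquare r = 17; +1 → 18 = s.
The longitude characters are unchanged.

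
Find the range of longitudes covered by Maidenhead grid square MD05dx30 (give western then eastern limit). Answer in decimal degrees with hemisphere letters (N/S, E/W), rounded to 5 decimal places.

Field M=12, D=3: +12·20° lon, +3·10° lat → SW at lon 60°, lat -60°.
Square 0, 5: +0·2° lon, +5·1° lat → SW at lon 60°, lat -55°.
Subsquare d=3, x=23: +3·0.0833333° lon, +23·0.0416667° lat → SW at lon 60.25°, lat -54.0417°.
Extended square 3, 0: +3·0.00833333° lon, +0·0.00416667° lat → SW at lon 60.275°, lat -54.0417°.
Cell spans 0.00833333° lon × 0.00416667° lat.
west 60.27500° E, east 60.28333° E.

60.27500° E, 60.28333° E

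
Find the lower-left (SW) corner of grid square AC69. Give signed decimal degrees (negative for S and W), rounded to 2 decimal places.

-61.00, -168.00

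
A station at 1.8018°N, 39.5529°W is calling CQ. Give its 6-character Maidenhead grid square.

HJ01ft

Shift to the Maidenhead origin (180°W, 90°S): lon 140.4471, lat 91.8018.
Field: 140.4471/20 → 7 → H, 91.8018/10 → 9 → J; chars HJ.
Square: 0.4471/2 → 0, 1.8018/1 → 1; chars 01.
Subsquare: 0.4471/0.0833333 → 5 → f, 0.8018/0.0416667 → 19 → t; chars ft.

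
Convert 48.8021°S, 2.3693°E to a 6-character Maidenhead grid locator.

JE11ee

Offset from 180°W / 90°S: lon 182.3693°, lat 41.1979°.
Field (20°×10°, letters A–R): 182.3693/20 → 9 → J, 41.1979/10 → 4 → E; chars JE.
Square (2°×1°, digits 0–9): 2.3693/2 → 1, 1.1979/1 → 1; chars 11.
Subsquare (5′×2.5′, letters a–x): 0.3693/0.0833333 → 4 → e, 0.1979/0.0416667 → 4 → e; chars ee.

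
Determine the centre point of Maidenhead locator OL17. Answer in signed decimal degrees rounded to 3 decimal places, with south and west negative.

27.500, 103.000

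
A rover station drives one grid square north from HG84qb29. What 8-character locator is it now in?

Latitude extended square 9; +1 → 10, wraps to 0, carry into subsquare.
Latitude subsquare b = 1; +1 → 2 = c.
The longitude characters are unchanged.

HG84qc20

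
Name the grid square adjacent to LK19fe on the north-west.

LK19ef

Longitude subsquare f = 5; −1 → 4 = e.
Latitude subsquare e = 4; +1 → 5 = f.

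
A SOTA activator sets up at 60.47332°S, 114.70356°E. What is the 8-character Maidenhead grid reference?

Shift to the Maidenhead origin (180°W, 90°S): lon 294.70356, lat 29.52668.
Field: 294.70356/20 → 14 → O, 29.52668/10 → 2 → C; chars OC.
Square: 14.70356/2 → 7, 9.52668/1 → 9; chars 79.
Subsquare: 0.70356/0.0833333 → 8 → i, 0.52668/0.0416667 → 12 → m; chars im.
Extended square: 0.03689/0.00833333 → 4, 0.02668/0.00416667 → 6; chars 46.

OC79im46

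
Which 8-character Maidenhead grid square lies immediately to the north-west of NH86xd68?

NH86xd59

Longitude extended square 6; −1 → 5.
Latitude extended square 8; +1 → 9.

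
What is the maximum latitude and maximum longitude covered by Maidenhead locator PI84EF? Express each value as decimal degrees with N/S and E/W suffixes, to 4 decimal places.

5.7500° S, 136.4167° E

Field P=15, I=8: +15·20° lon, +8·10° lat → SW at lon 120°, lat -10°.
Square 8, 4: +8·2° lon, +4·1° lat → SW at lon 136°, lat -6°.
Subsquare e=4, f=5: +4·0.0833333° lon, +5·0.0416667° lat → SW at lon 136.333°, lat -5.79167°.
Cell spans 0.0833333° lon × 0.0416667° lat. NE corner is SW corner plus one full cell.
latitude 5.7500° S, longitude 136.4167° E.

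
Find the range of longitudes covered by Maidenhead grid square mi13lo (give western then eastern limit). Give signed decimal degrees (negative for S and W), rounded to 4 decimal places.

Field M=12, I=8: +12·20° lon, +8·10° lat → SW at lon 60°, lat -10°.
Square 1, 3: +1·2° lon, +3·1° lat → SW at lon 62°, lat -7°.
Subsquare l=11, o=14: +11·0.0833333° lon, +14·0.0416667° lat → SW at lon 62.9167°, lat -6.41667°.
Cell spans 0.0833333° lon × 0.0416667° lat.
west 62.9167, east 63.0000.

62.9167, 63.0000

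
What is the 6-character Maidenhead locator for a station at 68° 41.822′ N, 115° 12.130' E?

OP78oq

Add 180° to longitude and 90° to latitude: 295.2022, 158.6970.
Field (20°×10°, letters A–R): lon ⌊295.2022/20⌋ = 14 → O; lat ⌊158.6970/10⌋ = 15 → P.
Square (2°×1°, digits 0–9): lon ⌊15.2022/2⌋ = 7; lat ⌊8.6970/1⌋ = 8.
Subsquare (5′×2.5′, letters a–x): lon ⌊1.2022/0.0833333⌋ = 14 → o; lat ⌊0.6970/0.0416667⌋ = 16 → q.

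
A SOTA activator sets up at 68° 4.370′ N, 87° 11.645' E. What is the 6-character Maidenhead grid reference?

Shift to the Maidenhead origin (180°W, 90°S): lon 267.1941, lat 158.0728.
Field: lon ⌊267.1941/20⌋ = 13 → N; lat ⌊158.0728/10⌋ = 15 → P.
Square: lon ⌊7.1941/2⌋ = 3; lat ⌊8.0728/1⌋ = 8.
Subsquare: lon ⌊1.1941/0.0833333⌋ = 14 → o; lat ⌊0.0728/0.0416667⌋ = 1 → b.

NP38ob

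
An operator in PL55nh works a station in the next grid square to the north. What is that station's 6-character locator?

Latitude subsquare h = 7; +1 → 8 = i.
The longitude characters are unchanged.

PL55ni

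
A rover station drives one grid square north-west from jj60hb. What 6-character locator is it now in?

JJ60gc

Longitude subsquare h = 7; −1 → 6 = g.
Latitude subsquare b = 1; +1 → 2 = c.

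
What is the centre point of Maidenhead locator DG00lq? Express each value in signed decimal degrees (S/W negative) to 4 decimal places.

Field D=3, G=6: +3·20° lon, +6·10° lat → SW at lon -120°, lat -30°.
Square 0, 0: +0·2° lon, +0·1° lat → SW at lon -120°, lat -30°.
Subsquare l=11, q=16: +11·0.0833333° lon, +16·0.0416667° lat → SW at lon -119.083°, lat -29.3333°.
Cell spans 0.0833333° lon × 0.0416667° lat. Centre is SW corner plus half of each.
latitude -29.3125, longitude -119.0417.

-29.3125, -119.0417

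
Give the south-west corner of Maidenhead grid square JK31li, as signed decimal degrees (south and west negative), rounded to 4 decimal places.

Field J=9, K=10: +9·20° lon, +10·10° lat → SW at lon 0°, lat 10°.
Square 3, 1: +3·2° lon, +1·1° lat → SW at lon 6°, lat 11°.
Subsquare l=11, i=8: +11·0.0833333° lon, +8·0.0416667° lat → SW at lon 6.91667°, lat 11.3333°.
latitude 11.3333, longitude 6.9167.

11.3333, 6.9167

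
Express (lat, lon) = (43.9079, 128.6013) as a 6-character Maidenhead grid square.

Add 180° to longitude and 90° to latitude: 308.6013, 133.9079.
Field: 308.6013/20 → 15 → P, 133.9079/10 → 13 → N; chars PN.
Square: 8.6013/2 → 4, 3.9079/1 → 3; chars 43.
Subsquare: 0.6013/0.0833333 → 7 → h, 0.9079/0.0416667 → 21 → v; chars hv.

PN43hv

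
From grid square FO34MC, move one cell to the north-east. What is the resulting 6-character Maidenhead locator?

Longitude subsquare m = 12; +1 → 13 = n.
Latitude subsquare c = 2; +1 → 3 = d.

FO34nd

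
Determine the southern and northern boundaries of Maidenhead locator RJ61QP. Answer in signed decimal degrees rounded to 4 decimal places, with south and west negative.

Field R=17, J=9: +17·20° lon, +9·10° lat → SW at lon 160°, lat 0°.
Square 6, 1: +6·2° lon, +1·1° lat → SW at lon 172°, lat 1°.
Subsquare q=16, p=15: +16·0.0833333° lon, +15·0.0416667° lat → SW at lon 173.333°, lat 1.625°.
Cell spans 0.0833333° lon × 0.0416667° lat.
south 1.6250, north 1.6667.

1.6250, 1.6667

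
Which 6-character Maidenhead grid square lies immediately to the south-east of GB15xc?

GB25ab

Longitude subsquare x = 23; +1 → 24, wraps to 0 = a, carry into square.
Longitude square 1; +1 → 2.
Latitude subsquare c = 2; −1 → 1 = b.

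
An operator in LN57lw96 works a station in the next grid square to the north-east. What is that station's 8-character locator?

Longitude extended square 9; +1 → 10, wraps to 0, carry into subsquare.
Longitude subsquare l = 11; +1 → 12 = m.
Latitude extended square 6; +1 → 7.

LN57mw07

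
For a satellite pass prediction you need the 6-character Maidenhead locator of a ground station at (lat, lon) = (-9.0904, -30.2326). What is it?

HI40vv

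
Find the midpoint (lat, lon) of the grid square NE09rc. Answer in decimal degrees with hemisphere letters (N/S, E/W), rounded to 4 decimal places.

40.8958° S, 81.4583° E

Field N=13, E=4: +13·20° lon, +4·10° lat → SW at lon 80°, lat -50°.
Square 0, 9: +0·2° lon, +9·1° lat → SW at lon 80°, lat -41°.
Subsquare r=17, c=2: +17·0.0833333° lon, +2·0.0416667° lat → SW at lon 81.4167°, lat -40.9167°.
Cell spans 0.0833333° lon × 0.0416667° lat. Centre is SW corner plus half of each.
latitude 40.8958° S, longitude 81.4583° E.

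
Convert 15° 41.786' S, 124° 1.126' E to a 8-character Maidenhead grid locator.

PH24ah22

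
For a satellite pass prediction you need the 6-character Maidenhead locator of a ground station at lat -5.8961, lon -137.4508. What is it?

CI14gc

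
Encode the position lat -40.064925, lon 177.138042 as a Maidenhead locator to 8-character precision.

RE89nw64

Shift to the Maidenhead origin (180°W, 90°S): lon 357.13804, lat 49.93507.
Field: 357.13804/20 → 17 → R, 49.93507/10 → 4 → E; chars RE.
Square: 17.13804/2 → 8, 9.93507/1 → 9; chars 89.
Subsquare: 1.13804/0.0833333 → 13 → n, 0.93507/0.0416667 → 22 → w; chars nw.
Extended square: 0.05471/0.00833333 → 6, 0.01841/0.00416667 → 4; chars 64.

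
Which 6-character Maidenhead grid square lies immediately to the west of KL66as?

Longitude subsquare a = 0; −1 → -1, wraps to 23 = x, carry into square.
Longitude square 6; −1 → 5.
The latitude characters are unchanged.

KL56xs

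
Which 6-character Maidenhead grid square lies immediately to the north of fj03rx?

Latitude subsquare x = 23; +1 → 24, wraps to 0 = a, carry into square.
Latitude square 3; +1 → 4.
The longitude characters are unchanged.

FJ04ra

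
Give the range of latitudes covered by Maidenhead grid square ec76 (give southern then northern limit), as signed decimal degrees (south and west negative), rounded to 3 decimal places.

-64.000, -63.000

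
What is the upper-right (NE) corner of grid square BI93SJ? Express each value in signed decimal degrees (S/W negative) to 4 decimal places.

-6.5833, -140.4167

Field B=1, I=8: +1·20° lon, +8·10° lat → SW at lon -160°, lat -10°.
Square 9, 3: +9·2° lon, +3·1° lat → SW at lon -142°, lat -7°.
Subsquare s=18, j=9: +18·0.0833333° lon, +9·0.0416667° lat → SW at lon -140.5°, lat -6.625°.
Cell spans 0.0833333° lon × 0.0416667° lat. NE corner is SW corner plus one full cell.
latitude -6.5833, longitude -140.4167.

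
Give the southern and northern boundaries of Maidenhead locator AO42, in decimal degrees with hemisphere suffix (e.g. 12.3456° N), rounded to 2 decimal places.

52.00° N, 53.00° N

Field A=0, O=14: +0·20° lon, +14·10° lat → SW at lon -180°, lat 50°.
Square 4, 2: +4·2° lon, +2·1° lat → SW at lon -172°, lat 52°.
Cell spans 2° lon × 1° lat.
south 52.00° N, north 53.00° N.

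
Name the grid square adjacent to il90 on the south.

Latitude square 0; −1 → -1, wraps to 9, carry into field.
Latitude field L = 11; −1 → 10 = K.
The longitude characters are unchanged.

IK99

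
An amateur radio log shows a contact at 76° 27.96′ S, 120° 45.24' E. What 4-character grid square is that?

PB03

Shift to the Maidenhead origin (180°W, 90°S): lon 300.75, lat 13.53.
Field: lon ⌊300.75/20⌋ = 15 → P; lat ⌊13.53/10⌋ = 1 → B.
Square: lon ⌊0.75/2⌋ = 0; lat ⌊3.53/1⌋ = 3.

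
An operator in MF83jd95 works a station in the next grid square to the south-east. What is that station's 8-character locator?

MF83kd04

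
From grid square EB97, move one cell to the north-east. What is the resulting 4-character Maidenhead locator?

Longitude square 9; +1 → 10, wraps to 0, carry into field.
Longitude field E = 4; +1 → 5 = F.
Latitude square 7; +1 → 8.

FB08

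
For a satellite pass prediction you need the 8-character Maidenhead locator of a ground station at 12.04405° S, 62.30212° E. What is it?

MH17dw69

Add 180° to longitude and 90° to latitude: 242.30212, 77.95595.
Field: 242.30212/20 → 12 → M, 77.95595/10 → 7 → H; chars MH.
Square: 2.30212/2 → 1, 7.95595/1 → 7; chars 17.
Subsquare: 0.30212/0.0833333 → 3 → d, 0.95595/0.0416667 → 22 → w; chars dw.
Extended square: 0.05212/0.00833333 → 6, 0.03928/0.00416667 → 9; chars 69.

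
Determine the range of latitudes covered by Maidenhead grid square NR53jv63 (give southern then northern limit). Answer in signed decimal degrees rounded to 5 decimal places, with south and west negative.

83.88750, 83.89167

Field N=13, R=17: +13·20° lon, +17·10° lat → SW at lon 80°, lat 80°.
Square 5, 3: +5·2° lon, +3·1° lat → SW at lon 90°, lat 83°.
Subsquare j=9, v=21: +9·0.0833333° lon, +21·0.0416667° lat → SW at lon 90.75°, lat 83.875°.
Extended square 6, 3: +6·0.00833333° lon, +3·0.00416667° lat → SW at lon 90.8°, lat 83.8875°.
Cell spans 0.00833333° lon × 0.00416667° lat.
south 83.88750, north 83.89167.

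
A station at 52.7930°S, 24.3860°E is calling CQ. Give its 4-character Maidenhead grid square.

Offset from 180°W / 90°S: lon 204.39°, lat 37.21°.
Field (20°×10°, letters A–R): 204.39/20 → 10 → K, 37.21/10 → 3 → D; chars KD.
Square (2°×1°, digits 0–9): 4.39/2 → 2, 7.21/1 → 7; chars 27.

KD27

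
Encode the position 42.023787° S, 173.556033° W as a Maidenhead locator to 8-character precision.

AE37fx34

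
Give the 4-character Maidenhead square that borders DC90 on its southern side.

DB99

Latitude square 0; −1 → -1, wraps to 9, carry into field.
Latitude field C = 2; −1 → 1 = B.
The longitude characters are unchanged.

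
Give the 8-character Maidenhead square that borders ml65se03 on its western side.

Longitude extended square 0; −1 → -1, wraps to 9, carry into subsquare.
Longitude subsquare s = 18; −1 → 17 = r.
The latitude characters are unchanged.

ML65re93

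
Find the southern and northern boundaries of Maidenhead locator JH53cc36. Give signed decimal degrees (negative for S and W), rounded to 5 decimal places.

-16.89167, -16.88750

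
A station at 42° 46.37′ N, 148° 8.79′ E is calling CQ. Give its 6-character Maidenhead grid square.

Add 180° to longitude and 90° to latitude: 328.1465, 132.7728.
Field: lon ⌊328.1465/20⌋ = 16 → Q; lat ⌊132.7728/10⌋ = 13 → N.
Square: lon ⌊8.1465/2⌋ = 4; lat ⌊2.7728/1⌋ = 2.
Subsquare: lon ⌊0.1465/0.0833333⌋ = 1 → b; lat ⌊0.7728/0.0416667⌋ = 18 → s.

QN42bs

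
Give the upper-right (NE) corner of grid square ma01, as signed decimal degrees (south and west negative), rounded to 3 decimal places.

-88.000, 62.000

Field M=12, A=0: +12·20° lon, +0·10° lat → SW at lon 60°, lat -90°.
Square 0, 1: +0·2° lon, +1·1° lat → SW at lon 60°, lat -89°.
Cell spans 2° lon × 1° lat. NE corner is SW corner plus one full cell.
latitude -88.000, longitude 62.000.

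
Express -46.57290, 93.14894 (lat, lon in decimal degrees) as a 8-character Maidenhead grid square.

Shift to the Maidenhead origin (180°W, 90°S): lon 273.14894, lat 43.42710.
Field: lon ⌊273.14894/20⌋ = 13 → N; lat ⌊43.42710/10⌋ = 4 → E.
Square: lon ⌊13.14894/2⌋ = 6; lat ⌊3.42710/1⌋ = 3.
Subsquare: lon ⌊1.14894/0.0833333⌋ = 13 → n; lat ⌊0.42710/0.0416667⌋ = 10 → k.
Extended square: lon ⌊0.06561/0.00833333⌋ = 7; lat ⌊0.01043/0.00416667⌋ = 2.

NE63nk72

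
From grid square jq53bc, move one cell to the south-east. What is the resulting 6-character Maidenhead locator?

Longitude subsquare b = 1; +1 → 2 = c.
Latitude subsquare c = 2; −1 → 1 = b.

JQ53cb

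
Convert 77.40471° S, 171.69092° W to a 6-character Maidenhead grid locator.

Offset from 180°W / 90°S: lon 8.3091°, lat 12.5953°.
Field: 8.3091/20 → 0 → A, 12.5953/10 → 1 → B; chars AB.
Square: 8.3091/2 → 4, 2.5953/1 → 2; chars 42.
Subsquare: 0.3091/0.0833333 → 3 → d, 0.5953/0.0416667 → 14 → o; chars do.

AB42do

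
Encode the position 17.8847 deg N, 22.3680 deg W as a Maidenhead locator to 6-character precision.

Offset from 180°W / 90°S: lon 157.6320°, lat 107.8847°.
Field: lon ⌊157.6320/20⌋ = 7 → H; lat ⌊107.8847/10⌋ = 10 → K.
Square: lon ⌊17.6320/2⌋ = 8; lat ⌊7.8847/1⌋ = 7.
Subsquare: lon ⌊1.6320/0.0833333⌋ = 19 → t; lat ⌊0.8847/0.0416667⌋ = 21 → v.

HK87tv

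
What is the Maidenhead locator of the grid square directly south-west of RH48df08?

RH48cf97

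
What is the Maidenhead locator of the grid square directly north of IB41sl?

IB41sm

Latitude subsquare l = 11; +1 → 12 = m.
The longitude characters are unchanged.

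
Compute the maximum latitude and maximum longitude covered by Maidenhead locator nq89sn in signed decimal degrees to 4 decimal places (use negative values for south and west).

79.5833, 97.5833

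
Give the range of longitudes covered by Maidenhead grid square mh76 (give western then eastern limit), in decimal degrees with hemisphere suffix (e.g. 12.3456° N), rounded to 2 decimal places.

74.00° E, 76.00° E

Field M=12, H=7: +12·20° lon, +7·10° lat → SW at lon 60°, lat -20°.
Square 7, 6: +7·2° lon, +6·1° lat → SW at lon 74°, lat -14°.
Cell spans 2° lon × 1° lat.
west 74.00° E, east 76.00° E.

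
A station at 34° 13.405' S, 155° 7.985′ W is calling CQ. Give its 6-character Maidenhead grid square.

Add 180° to longitude and 90° to latitude: 24.8669, 55.7766.
Field (20°×10°, letters A–R): 24.8669/20 → 1 → B, 55.7766/10 → 5 → F; chars BF.
Square (2°×1°, digits 0–9): 4.8669/2 → 2, 5.7766/1 → 5; chars 25.
Subsquare (5′×2.5′, letters a–x): 0.8669/0.0833333 → 10 → k, 0.7766/0.0416667 → 18 → s; chars ks.

BF25ks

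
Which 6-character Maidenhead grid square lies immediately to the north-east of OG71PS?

OG71qt

Longitude subsquare p = 15; +1 → 16 = q.
Latitude subsquare s = 18; +1 → 19 = t.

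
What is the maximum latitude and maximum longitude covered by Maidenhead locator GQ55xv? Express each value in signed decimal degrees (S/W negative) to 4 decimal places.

Field G=6, Q=16: +6·20° lon, +16·10° lat → SW at lon -60°, lat 70°.
Square 5, 5: +5·2° lon, +5·1° lat → SW at lon -50°, lat 75°.
Subsquare x=23, v=21: +23·0.0833333° lon, +21·0.0416667° lat → SW at lon -48.0833°, lat 75.875°.
Cell spans 0.0833333° lon × 0.0416667° lat. NE corner is SW corner plus one full cell.
latitude 75.9167, longitude -48.0000.

75.9167, -48.0000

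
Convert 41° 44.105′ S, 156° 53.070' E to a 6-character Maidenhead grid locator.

QE88kg

Add 180° to longitude and 90° to latitude: 336.8845, 48.2649.
Field: lon ⌊336.8845/20⌋ = 16 → Q; lat ⌊48.2649/10⌋ = 4 → E.
Square: lon ⌊16.8845/2⌋ = 8; lat ⌊8.2649/1⌋ = 8.
Subsquare: lon ⌊0.8845/0.0833333⌋ = 10 → k; lat ⌊0.2649/0.0416667⌋ = 6 → g.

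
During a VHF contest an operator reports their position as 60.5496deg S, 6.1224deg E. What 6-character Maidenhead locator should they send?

JC39bk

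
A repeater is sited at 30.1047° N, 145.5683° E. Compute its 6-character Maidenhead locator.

QM20sc

Shift to the Maidenhead origin (180°W, 90°S): lon 325.5683, lat 120.1047.
Field: lon ⌊325.5683/20⌋ = 16 → Q; lat ⌊120.1047/10⌋ = 12 → M.
Square: lon ⌊5.5683/2⌋ = 2; lat ⌊0.1047/1⌋ = 0.
Subsquare: lon ⌊1.5683/0.0833333⌋ = 18 → s; lat ⌊0.1047/0.0416667⌋ = 2 → c.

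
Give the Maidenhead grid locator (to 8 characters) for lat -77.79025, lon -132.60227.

CB32qf70

Offset from 180°W / 90°S: lon 47.39773°, lat 12.20975°.
Field: 47.39773/20 → 2 → C, 12.20975/10 → 1 → B; chars CB.
Square: 7.39773/2 → 3, 2.20975/1 → 2; chars 32.
Subsquare: 1.39773/0.0833333 → 16 → q, 0.20975/0.0416667 → 5 → f; chars qf.
Extended square: 0.06440/0.00833333 → 7, 0.00142/0.00416667 → 0; chars 70.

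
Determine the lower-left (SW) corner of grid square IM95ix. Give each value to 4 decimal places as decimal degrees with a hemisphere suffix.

35.9583° N, 1.3333° W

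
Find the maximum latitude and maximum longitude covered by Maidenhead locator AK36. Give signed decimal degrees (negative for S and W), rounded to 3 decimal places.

17.000, -172.000

Field A=0, K=10: +0·20° lon, +10·10° lat → SW at lon -180°, lat 10°.
Square 3, 6: +3·2° lon, +6·1° lat → SW at lon -174°, lat 16°.
Cell spans 2° lon × 1° lat. NE corner is SW corner plus one full cell.
latitude 17.000, longitude -172.000.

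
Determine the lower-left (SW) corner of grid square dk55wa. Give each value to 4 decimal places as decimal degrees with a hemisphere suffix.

15.0000° N, 108.1667° W

Field D=3, K=10: +3·20° lon, +10·10° lat → SW at lon -120°, lat 10°.
Square 5, 5: +5·2° lon, +5·1° lat → SW at lon -110°, lat 15°.
Subsquare w=22, a=0: +22·0.0833333° lon, +0·0.0416667° lat → SW at lon -108.167°, lat 15°.
latitude 15.0000° N, longitude 108.1667° W.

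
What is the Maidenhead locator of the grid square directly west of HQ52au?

Longitude subsquare a = 0; −1 → -1, wraps to 23 = x, carry into square.
Longitude square 5; −1 → 4.
The latitude characters are unchanged.

HQ42xu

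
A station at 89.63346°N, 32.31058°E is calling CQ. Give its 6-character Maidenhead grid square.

Shift to the Maidenhead origin (180°W, 90°S): lon 212.3106, lat 179.6335.
Field: 212.3106/20 → 10 → K, 179.6335/10 → 17 → R; chars KR.
Square: 12.3106/2 → 6, 9.6335/1 → 9; chars 69.
Subsquare: 0.3106/0.0833333 → 3 → d, 0.6335/0.0416667 → 15 → p; chars dp.

KR69dp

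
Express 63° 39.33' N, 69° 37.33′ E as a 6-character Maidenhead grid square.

MP43tp

Add 180° to longitude and 90° to latitude: 249.6222, 153.6555.
Field: 249.6222/20 → 12 → M, 153.6555/10 → 15 → P; chars MP.
Square: 9.6222/2 → 4, 3.6555/1 → 3; chars 43.
Subsquare: 1.6222/0.0833333 → 19 → t, 0.6555/0.0416667 → 15 → p; chars tp.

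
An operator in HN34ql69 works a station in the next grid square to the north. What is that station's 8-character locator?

HN34qm60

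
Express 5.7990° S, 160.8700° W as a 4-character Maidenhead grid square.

AI94

Add 180° to longitude and 90° to latitude: 19.13, 84.20.
Field: 19.13/20 → 0 → A, 84.20/10 → 8 → I; chars AI.
Square: 19.13/2 → 9, 4.20/1 → 4; chars 94.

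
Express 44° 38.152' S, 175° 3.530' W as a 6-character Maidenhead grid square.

AE25li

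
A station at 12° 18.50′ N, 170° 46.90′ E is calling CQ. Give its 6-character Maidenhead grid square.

Add 180° to longitude and 90° to latitude: 350.7817, 102.3083.
Field: lon ⌊350.7817/20⌋ = 17 → R; lat ⌊102.3083/10⌋ = 10 → K.
Square: lon ⌊10.7817/2⌋ = 5; lat ⌊2.3083/1⌋ = 2.
Subsquare: lon ⌊0.7817/0.0833333⌋ = 9 → j; lat ⌊0.3083/0.0416667⌋ = 7 → h.

RK52jh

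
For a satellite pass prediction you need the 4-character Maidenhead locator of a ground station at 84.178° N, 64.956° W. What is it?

FR74

Shift to the Maidenhead origin (180°W, 90°S): lon 115.04, lat 174.18.
Field (20°×10°, letters A–R): lon ⌊115.04/20⌋ = 5 → F; lat ⌊174.18/10⌋ = 17 → R.
Square (2°×1°, digits 0–9): lon ⌊15.04/2⌋ = 7; lat ⌊4.18/1⌋ = 4.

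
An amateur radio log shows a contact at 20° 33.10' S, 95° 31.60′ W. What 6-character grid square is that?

EG29fk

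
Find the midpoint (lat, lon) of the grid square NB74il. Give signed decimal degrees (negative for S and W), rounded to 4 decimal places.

Field N=13, B=1: +13·20° lon, +1·10° lat → SW at lon 80°, lat -80°.
Square 7, 4: +7·2° lon, +4·1° lat → SW at lon 94°, lat -76°.
Subsquare i=8, l=11: +8·0.0833333° lon, +11·0.0416667° lat → SW at lon 94.6667°, lat -75.5417°.
Cell spans 0.0833333° lon × 0.0416667° lat. Centre is SW corner plus half of each.
latitude -75.5208, longitude 94.7083.

-75.5208, 94.7083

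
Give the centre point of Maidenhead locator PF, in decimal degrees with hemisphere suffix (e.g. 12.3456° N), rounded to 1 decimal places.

Field P=15, F=5: +15·20° lon, +5·10° lat → SW at lon 120°, lat -40°.
Cell spans 20° lon × 10° lat. Centre is SW corner plus half of each.
latitude 35.0° S, longitude 130.0° E.

35.0° S, 130.0° E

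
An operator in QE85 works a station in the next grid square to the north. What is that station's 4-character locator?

QE86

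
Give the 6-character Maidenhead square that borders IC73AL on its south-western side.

IC63xk

Longitude subsquare a = 0; −1 → -1, wraps to 23 = x, carry into square.
Longitude square 7; −1 → 6.
Latitude subsquare l = 11; −1 → 10 = k.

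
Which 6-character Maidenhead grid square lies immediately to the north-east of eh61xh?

EH71ai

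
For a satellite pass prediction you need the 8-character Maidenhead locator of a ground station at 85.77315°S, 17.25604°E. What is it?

JA84pf04

Offset from 180°W / 90°S: lon 197.25604°, lat 4.22685°.
Field: lon ⌊197.25604/20⌋ = 9 → J; lat ⌊4.22685/10⌋ = 0 → A.
Square: lon ⌊17.25604/2⌋ = 8; lat ⌊4.22685/1⌋ = 4.
Subsquare: lon ⌊1.25604/0.0833333⌋ = 15 → p; lat ⌊0.22685/0.0416667⌋ = 5 → f.
Extended square: lon ⌊0.00604/0.00833333⌋ = 0; lat ⌊0.01852/0.00416667⌋ = 4.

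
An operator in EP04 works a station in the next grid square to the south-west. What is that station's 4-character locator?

DP93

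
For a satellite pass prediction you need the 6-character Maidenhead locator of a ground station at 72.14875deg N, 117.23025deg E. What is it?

OQ82od

Offset from 180°W / 90°S: lon 297.2303°, lat 162.1488°.
Field: 297.2303/20 → 14 → O, 162.1488/10 → 16 → Q; chars OQ.
Square: 17.2303/2 → 8, 2.1488/1 → 2; chars 82.
Subsquare: 1.2303/0.0833333 → 14 → o, 0.1488/0.0416667 → 3 → d; chars od.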